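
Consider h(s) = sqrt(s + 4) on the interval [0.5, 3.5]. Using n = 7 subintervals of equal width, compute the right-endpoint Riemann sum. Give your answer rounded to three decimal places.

Δs = (3.5 − 0.5)/7 = 3/7.
Right endpoints: 13/14, 19/14, 25/14, 31/14, 37/14, 43/14, 3.5.
h(13/14) ≈ 2.220, h(19/14) ≈ 2.315, h(25/14) ≈ 2.405, h(31/14) ≈ 2.493, h(37/14) ≈ 2.577, h(43/14) ≈ 2.659, h(3.5) ≈ 2.739.
Sum = Δs · [h(13/14) + h(19/14) + h(25/14) + ...].
Sum ≈ 7.461.

7.461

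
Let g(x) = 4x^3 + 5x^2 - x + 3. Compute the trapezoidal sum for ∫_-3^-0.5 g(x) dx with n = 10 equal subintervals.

Δx = (-0.5 − (-3))/10 = 0.25.
g(-3) = -57, g(-2.75) = -39.625, g(-2.5) = -25.75, g(-2.25) = -15, g(-2) = -7, g(-1.75) = -1.375, g(-1.5) = 2.25, g(-1.25) = 4.25, g(-1) = 5, g(-0.75) = 4.875, g(-0.5) = 4.25.
T_10 = (Δx/2)·[g(x_0) + 2g(x_1) + ... + 2g(x_{9}) + g(x_10)].
Sum = -24.6875.

-24.6875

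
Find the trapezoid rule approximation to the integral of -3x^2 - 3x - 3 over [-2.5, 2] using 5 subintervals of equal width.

-35.5725

Δx = (2 − (-2.5))/5 = 0.9.
f(-2.5) = -14.25, f(-1.6) = -5.88, f(-0.7) = -2.37, f(0.2) = -3.72, f(1.1) = -9.93, f(2) = -21.
T_5 = (Δx/2)·[f(x_0) + 2f(x_1) + ... + 2f(x_{4}) + f(x_5)].
Sum = -35.5725.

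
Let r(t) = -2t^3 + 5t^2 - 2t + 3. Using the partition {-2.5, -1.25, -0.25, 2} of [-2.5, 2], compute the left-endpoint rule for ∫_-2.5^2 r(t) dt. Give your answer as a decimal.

113.9921875

Subinterval widths: 1.25, 1, 2.25.
Left endpoints: -2.5, -1.25, -0.25.
r(-2.5) = 70.5, r(-1.25) = 17.21875, r(-0.25) = 3.84375.
Sum = Σ Δt_i · r(t_i).
Sum = 113.9921875.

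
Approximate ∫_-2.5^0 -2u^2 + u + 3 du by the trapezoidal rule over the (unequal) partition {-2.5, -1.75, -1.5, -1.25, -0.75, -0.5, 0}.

Subinterval widths: 0.75, 0.25, 0.25, 0.5, 0.25, 0.5.
f(-2.5) = -12, f(-1.75) = -4.875, f(-1.5) = -3, f(-1.25) = -1.375, f(-0.75) = 1.125, f(-0.5) = 2, f(0) = 3.
On each subinterval the trapezoid contributes (Δu_i/2)·[f(u_{i-1}) + f(u_i)].
Sum = -6.28125.

-6.28125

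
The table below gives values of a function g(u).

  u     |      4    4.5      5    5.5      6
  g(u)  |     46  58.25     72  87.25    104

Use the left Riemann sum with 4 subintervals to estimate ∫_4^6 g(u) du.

Δu = 0.5.
Sum = 0.5·[46 + 58.25 + 72 + 87.25] = 131.75.

131.75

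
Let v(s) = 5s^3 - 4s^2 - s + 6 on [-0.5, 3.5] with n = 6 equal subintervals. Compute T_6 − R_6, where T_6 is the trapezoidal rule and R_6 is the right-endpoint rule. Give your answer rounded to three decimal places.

-54.333

T_6 ≈ 153.64815.
R_6 ≈ 207.98148.
T_6 − R_6 ≈ -54.333.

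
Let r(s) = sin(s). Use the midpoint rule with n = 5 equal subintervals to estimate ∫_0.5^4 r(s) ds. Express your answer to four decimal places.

Δs = (4 − 0.5)/5 = 0.7.
Midpoints: 0.85, 1.55, 2.25, 2.95, 3.65.
r(0.85) ≈ 0.7513, r(1.55) ≈ 0.9998, r(2.25) ≈ 0.7781, r(2.95) ≈ 0.1904, r(3.65) ≈ -0.4868.
Sum = Δs · [r(0.85) + r(1.55) + r(2.25) + r(2.95) + r(3.65)].
Sum ≈ 1.5629.

1.5629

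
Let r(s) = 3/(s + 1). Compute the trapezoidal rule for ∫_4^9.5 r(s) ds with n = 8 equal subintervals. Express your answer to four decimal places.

2.2295

Δs = (9.5 − 4)/8 = 0.6875.
r(4) = 0.6, r(4.6875) = 48/91, r(5.375) = 8/17, r(6.0625) = 48/113, r(6.75) = 12/31, r(7.4375) = 16/45, r(8.125) = 24/73, r(8.8125) = 48/157, r(9.5) = 2/7.
T_8 = (Δs/2)·[r(s_0) + 2r(s_1) + ... + 2r(s_{7}) + r(s_8)].
Sum ≈ 2.2295.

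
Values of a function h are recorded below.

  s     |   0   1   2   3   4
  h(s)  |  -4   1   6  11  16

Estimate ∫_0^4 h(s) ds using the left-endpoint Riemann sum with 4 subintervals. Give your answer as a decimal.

Δs = 1.
Sum = 1·[(-4) + 1 + 6 + 11] = 14.

14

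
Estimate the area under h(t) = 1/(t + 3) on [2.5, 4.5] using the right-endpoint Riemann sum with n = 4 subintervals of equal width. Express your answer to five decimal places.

Δt = (4.5 − 2.5)/4 = 0.5.
Right endpoints: 3, 3.5, 4, 4.5.
h(3) = 1/6, h(3.5) = 2/13, h(4) = 1/7, h(4.5) = 2/15.
Sum = Δt · [h(3) + h(3.5) + h(4) + h(4.5)].
Sum ≈ 0.29835.

0.29835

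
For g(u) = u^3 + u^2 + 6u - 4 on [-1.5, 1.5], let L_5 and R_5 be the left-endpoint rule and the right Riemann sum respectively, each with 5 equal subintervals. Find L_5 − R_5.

-14.85

L_5 = -16.995.
R_5 = -2.145.
L_5 − R_5 = -14.85.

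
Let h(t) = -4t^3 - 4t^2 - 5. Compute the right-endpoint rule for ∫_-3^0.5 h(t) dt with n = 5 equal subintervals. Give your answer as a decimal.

Δt = (0.5 − (-3))/5 = 0.7.
Right endpoints: -2.3, -1.6, -0.9, -0.2, 0.5.
h(-2.3) = 22.508, h(-1.6) = 1.144, h(-0.9) = -5.324, h(-0.2) = -5.128, h(0.5) = -6.5.
Sum = Δt · [h(-2.3) + h(-1.6) + h(-0.9) + h(-0.2) + h(0.5)].
Sum = 4.69.

4.69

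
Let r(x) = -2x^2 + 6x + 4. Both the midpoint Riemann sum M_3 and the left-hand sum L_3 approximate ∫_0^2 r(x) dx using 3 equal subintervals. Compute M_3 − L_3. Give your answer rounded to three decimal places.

1.778

M_3 ≈ 14.81481.
L_3 ≈ 13.03704.
M_3 − L_3 ≈ 1.778.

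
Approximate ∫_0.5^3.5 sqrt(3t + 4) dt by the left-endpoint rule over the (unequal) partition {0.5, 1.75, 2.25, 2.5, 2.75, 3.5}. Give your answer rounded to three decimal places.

8.745

Subinterval widths: 1.25, 0.5, 0.25, 0.25, 0.75.
Left endpoints: 0.5, 1.75, 2.25, 2.5, 2.75.
f(0.5) ≈ 2.345, f(1.75) ≈ 3.041, f(2.25) ≈ 3.279, f(2.5) ≈ 3.391, f(2.75) ≈ 3.500.
Sum = Σ Δt_i · f(t_i).
Sum ≈ 8.745.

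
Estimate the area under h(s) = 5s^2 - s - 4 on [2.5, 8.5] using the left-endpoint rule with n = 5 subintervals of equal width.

Δs = (8.5 − 2.5)/5 = 1.2.
Left endpoints: 2.5, 3.7, 4.9, 6.1, 7.3.
h(2.5) = 24.75, h(3.7) = 60.75, h(4.9) = 111.15, h(6.1) = 175.95, h(7.3) = 255.15.
Sum = Δs · [h(2.5) + h(3.7) + h(4.9) + h(6.1) + h(7.3)].
Sum = 753.3.

753.3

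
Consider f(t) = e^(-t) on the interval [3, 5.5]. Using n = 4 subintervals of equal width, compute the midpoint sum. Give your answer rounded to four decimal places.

Δt = (5.5 − 3)/4 = 0.625.
Midpoints: 3.3125, 3.9375, 4.5625, 5.1875.
f(3.3125) ≈ 0.0364, f(3.9375) ≈ 0.0195, f(4.5625) ≈ 0.0104, f(5.1875) ≈ 0.0056.
Sum = Δt · [f(3.3125) + f(3.9375) + f(4.5625) + f(5.1875)].
Sum ≈ 0.0450.

0.0450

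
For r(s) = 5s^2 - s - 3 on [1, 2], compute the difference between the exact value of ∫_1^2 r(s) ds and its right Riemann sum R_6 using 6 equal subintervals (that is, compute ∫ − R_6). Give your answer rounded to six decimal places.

-1.189815

Exact integral: ∫_1^2 r(s) ds ≈ 7.16666667.
R_6 ≈ 8.35648148.
Error ≈ 7.16666667 − 8.35648148 ≈ -1.189815.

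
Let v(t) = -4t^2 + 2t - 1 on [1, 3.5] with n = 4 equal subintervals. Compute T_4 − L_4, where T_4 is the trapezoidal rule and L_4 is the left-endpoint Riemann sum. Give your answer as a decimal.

-12.5

T_4 = -47.734375.
L_4 = -35.234375.
T_4 − L_4 = -12.5.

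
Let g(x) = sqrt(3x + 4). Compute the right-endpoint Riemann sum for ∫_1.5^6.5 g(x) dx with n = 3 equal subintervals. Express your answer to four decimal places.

21.3718

Δx = (6.5 − 1.5)/3 = 5/3.
Right endpoints: 19/6, 29/6, 6.5.
g(19/6) ≈ 3.6742, g(29/6) ≈ 4.3012, g(6.5) ≈ 4.8477.
Sum = Δx · [g(19/6) + g(29/6) + g(6.5)].
Sum ≈ 21.3718.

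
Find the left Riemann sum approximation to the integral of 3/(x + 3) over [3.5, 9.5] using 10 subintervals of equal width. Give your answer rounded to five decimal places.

Δx = (9.5 − 3.5)/10 = 0.6.
Left endpoints: 3.5, 4.1, 4.7, 5.3, 5.9, 6.5, 7.1, 7.7, 8.3, 8.9.
f(3.5) = 6/13, f(4.1) = 30/71, f(4.7) = 30/77, f(5.3) = 30/83, f(5.9) = 30/89, f(6.5) = 6/19, f(7.1) = 30/101, f(7.7) = 30/107, f(8.3) = 30/113, f(8.9) = 30/119.
Sum = Δx · [f(3.5) + f(4.1) + f(4.7) + ...].
Sum ≈ 2.02979.

2.02979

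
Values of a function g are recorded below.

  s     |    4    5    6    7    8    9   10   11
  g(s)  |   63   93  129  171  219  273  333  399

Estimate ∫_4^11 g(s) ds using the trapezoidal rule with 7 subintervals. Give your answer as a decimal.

1449

Δs = 1.
T_7 = (1/2)·[63 + 2·93 + 2·129 + 2·171 + 2·219 + 2·273 + 2·333 + 399] = 1449.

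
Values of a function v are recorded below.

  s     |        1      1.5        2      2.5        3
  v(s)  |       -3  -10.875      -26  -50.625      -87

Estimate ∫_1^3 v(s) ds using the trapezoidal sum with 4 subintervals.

Δs = 0.5.
T_4 = (0.5/2)·[(-3) + 2·(-10.875) + 2·(-26) + 2·(-50.625) + (-87)] = -66.25.

-66.25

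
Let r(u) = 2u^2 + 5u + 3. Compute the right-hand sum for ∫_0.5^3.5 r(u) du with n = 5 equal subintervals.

79.56

Δu = (3.5 − 0.5)/5 = 0.6.
Right endpoints: 1.1, 1.7, 2.3, 2.9, 3.5.
r(1.1) = 10.92, r(1.7) = 17.28, r(2.3) = 25.08, r(2.9) = 34.32, r(3.5) = 45.
Sum = Δu · [r(1.1) + r(1.7) + r(2.3) + r(2.9) + r(3.5)].
Sum = 79.56.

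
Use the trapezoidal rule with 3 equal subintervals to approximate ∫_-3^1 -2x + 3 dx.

Δx = (1 − (-3))/3 = 4/3.
f(-3) = 9, f(-5/3) = 19/3, f(-1/3) = 11/3, f(1) = 1.
T_3 = (Δx/2)·[f(x_0) + 2f(x_1) + 2f(x_2) + f(x_3)].
Sum = 20.

20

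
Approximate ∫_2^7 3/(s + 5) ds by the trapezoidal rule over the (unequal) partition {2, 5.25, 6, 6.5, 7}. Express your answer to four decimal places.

1.6452

Subinterval widths: 3.25, 0.75, 0.5, 0.5.
f(2) = 3/7, f(5.25) = 12/41, f(6) = 3/11, f(6.5) = 6/23, f(7) = 0.25.
On each subinterval the trapezoid contributes (Δs_i/2)·[f(s_{i-1}) + f(s_i)].
Sum ≈ 1.6452.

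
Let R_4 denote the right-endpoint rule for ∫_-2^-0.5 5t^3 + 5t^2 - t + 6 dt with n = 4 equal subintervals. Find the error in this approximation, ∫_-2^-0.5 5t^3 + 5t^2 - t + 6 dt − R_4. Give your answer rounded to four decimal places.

Exact integral: ∫_-2^-0.5 f(t) dt = 4.078125.
R_4 ≈ 7.180664.
Error ≈ 4.078125 − 7.180664 ≈ -3.1025.

-3.1025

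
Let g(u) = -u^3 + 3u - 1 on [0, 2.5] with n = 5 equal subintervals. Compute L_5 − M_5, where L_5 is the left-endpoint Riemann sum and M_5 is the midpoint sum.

1.4453125

L_5 = -1.25.
M_5 = -2.6953125.
L_5 − M_5 = 1.4453125.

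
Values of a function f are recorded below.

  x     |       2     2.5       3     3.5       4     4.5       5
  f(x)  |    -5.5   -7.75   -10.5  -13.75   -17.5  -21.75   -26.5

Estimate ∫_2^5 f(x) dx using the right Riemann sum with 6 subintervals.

-48.875

Δx = 0.5.
Sum = 0.5·[(-7.75) + (-10.5) + (-13.75) + (-17.5) + (-21.75) + (-26.5)] = -48.875.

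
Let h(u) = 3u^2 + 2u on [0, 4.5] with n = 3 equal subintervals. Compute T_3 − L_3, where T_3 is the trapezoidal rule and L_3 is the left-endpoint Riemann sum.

T_3 = 116.4375.
L_3 = 64.125.
T_3 − L_3 = 52.3125.

52.3125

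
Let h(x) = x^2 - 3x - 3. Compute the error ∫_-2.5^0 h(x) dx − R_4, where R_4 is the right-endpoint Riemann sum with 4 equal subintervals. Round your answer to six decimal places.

Exact integral: ∫_-2.5^0 h(x) dx ≈ 7.08333333.
R_4 = 2.94921875.
Error ≈ 7.08333333 − 2.94921875 ≈ 4.134115.

4.134115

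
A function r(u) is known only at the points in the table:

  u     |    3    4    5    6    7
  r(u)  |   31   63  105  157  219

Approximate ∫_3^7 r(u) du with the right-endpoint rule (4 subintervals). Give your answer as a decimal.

Δu = 1.
Sum = 1·[63 + 105 + 157 + 219] = 544.

544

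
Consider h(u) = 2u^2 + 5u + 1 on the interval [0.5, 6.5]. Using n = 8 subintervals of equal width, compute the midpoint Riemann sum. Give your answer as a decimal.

Δu = (6.5 − 0.5)/8 = 0.75.
Midpoints: 0.875, 1.625, 2.375, 3.125, 3.875, 4.625, 5.375, 6.125.
h(0.875) = 6.90625, h(1.625) = 14.40625, h(2.375) = 24.15625, h(3.125) = 36.15625, h(3.875) = 50.40625, h(4.625) = 66.90625, h(5.375) = 85.65625, h(6.125) = 106.65625.
Sum = Δu · [h(0.875) + h(1.625) + h(2.375) + ...].
Sum = 293.4375.

293.4375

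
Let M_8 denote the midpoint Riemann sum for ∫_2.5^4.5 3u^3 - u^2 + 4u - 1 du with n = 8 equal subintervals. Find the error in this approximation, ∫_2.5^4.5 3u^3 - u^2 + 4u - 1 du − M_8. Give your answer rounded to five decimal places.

Exact integral: ∫_2.5^4.5 f(u) du ≈ 279.0833333.
M_8 = 278.765625.
Error ≈ 279.0833333 − 278.765625 ≈ 0.31771.

0.31771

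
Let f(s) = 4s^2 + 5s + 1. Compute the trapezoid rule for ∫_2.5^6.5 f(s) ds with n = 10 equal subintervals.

Δs = (6.5 − 2.5)/10 = 0.4.
f(2.5) = 38.5, f(2.9) = 49.14, f(3.3) = 61.06, f(3.7) = 74.26, f(4.1) = 88.74, f(4.5) = 104.5, f(4.9) = 121.54, f(5.3) = 139.86, f(5.7) = 159.46, f(6.1) = 180.34, f(6.5) = 202.5.
T_10 = (Δs/2)·[f(s_0) + 2f(s_1) + ... + 2f(s_{9}) + f(s_10)].
Sum = 439.76.

439.76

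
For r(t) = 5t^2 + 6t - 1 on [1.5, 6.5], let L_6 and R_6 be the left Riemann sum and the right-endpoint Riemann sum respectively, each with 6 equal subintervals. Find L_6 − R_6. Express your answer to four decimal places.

-191.6667

L_6 ≈ 474.143519.
R_6 ≈ 665.810185.
L_6 − R_6 ≈ -191.6667.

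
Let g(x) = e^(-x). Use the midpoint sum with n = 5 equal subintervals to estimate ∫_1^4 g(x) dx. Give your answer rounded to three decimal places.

0.344

Δx = (4 − 1)/5 = 0.6.
Midpoints: 1.3, 1.9, 2.5, 3.1, 3.7.
g(1.3) ≈ 0.273, g(1.9) ≈ 0.150, g(2.5) ≈ 0.082, g(3.1) ≈ 0.045, g(3.7) ≈ 0.025.
Sum = Δx · [g(1.3) + g(1.9) + g(2.5) + g(3.1) + g(3.7)].
Sum ≈ 0.344.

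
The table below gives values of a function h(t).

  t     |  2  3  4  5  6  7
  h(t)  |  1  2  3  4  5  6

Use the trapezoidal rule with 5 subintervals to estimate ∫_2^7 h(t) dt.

17.5

Δt = 1.
T_5 = (1/2)·[1 + 2·2 + 2·3 + 2·4 + 2·5 + 6] = 17.5.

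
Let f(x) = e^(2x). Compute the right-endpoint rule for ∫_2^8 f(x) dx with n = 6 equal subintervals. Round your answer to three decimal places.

Δx = (8 − 2)/6 = 1.
Right endpoints: 3, 4, 5, 6, 7, 8.
f(3) ≈ 403.429, f(4) ≈ 2980.958, f(5) ≈ 22026.466, f(6) ≈ 162754.791, f(7) ≈ 1202604.284, f(8) ≈ 8886110.521.
Sum = Δx · [f(3) + f(4) + f(5) + ...].
Sum ≈ 10276880.449.

10276880.449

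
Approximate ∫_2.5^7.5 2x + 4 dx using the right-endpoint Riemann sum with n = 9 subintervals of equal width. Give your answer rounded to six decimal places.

72.777778

Δx = (7.5 − 2.5)/9 = 5/9.
Right endpoints: 55/18, 65/18, 25/6, 85/18, 95/18, 35/6, 115/18, 125/18, 7.5.
f(55/18) = 91/9, f(65/18) = 101/9, f(25/6) = 37/3, f(85/18) = 121/9, f(95/18) = 131/9, f(35/6) = 47/3, f(115/18) = 151/9, f(125/18) = 161/9, f(7.5) = 19.
Sum = Δx · [f(55/18) + f(65/18) + f(25/6) + ...].
Sum ≈ 72.777778.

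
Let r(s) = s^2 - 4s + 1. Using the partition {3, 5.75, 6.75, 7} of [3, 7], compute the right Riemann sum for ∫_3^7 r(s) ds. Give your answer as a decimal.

55.484375

Subinterval widths: 2.75, 1, 0.25.
Right endpoints: 5.75, 6.75, 7.
r(5.75) = 11.0625, r(6.75) = 19.5625, r(7) = 22.
Sum = Σ Δs_i · r(s_i).
Sum = 55.484375.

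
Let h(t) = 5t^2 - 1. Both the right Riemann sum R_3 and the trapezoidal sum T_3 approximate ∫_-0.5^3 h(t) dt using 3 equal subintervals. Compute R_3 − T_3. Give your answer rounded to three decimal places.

25.521

R_3 ≈ 71.19907.
T_3 ≈ 45.67824.
R_3 − T_3 ≈ 25.521.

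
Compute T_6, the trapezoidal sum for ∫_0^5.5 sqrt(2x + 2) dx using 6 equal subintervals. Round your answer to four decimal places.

14.6516

Δx = (5.5 − 0)/6 = 11/12.
f(0) ≈ 1.4142, f(11/12) ≈ 1.9579, f(11/6) ≈ 2.3805, f(2.75) ≈ 2.7386, f(11/3) ≈ 3.0551, f(55/12) ≈ 3.3417, f(5.5) ≈ 3.6056.
T_6 = (Δx/2)·[f(x_0) + 2f(x_1) + ... + 2f(x_{5}) + f(x_6)].
Sum ≈ 14.6516.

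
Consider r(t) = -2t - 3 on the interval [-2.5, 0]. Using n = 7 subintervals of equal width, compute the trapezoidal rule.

-1.25

Δt = (0 − (-2.5))/7 = 5/14.
r(-2.5) = 2, r(-15/7) = 9/7, r(-25/14) = 4/7, r(-10/7) = -1/7, r(-15/14) = -6/7, r(-5/7) = -11/7, r(-5/14) = -16/7, r(0) = -3.
T_7 = (Δt/2)·[r(t_0) + 2r(t_1) + ... + 2r(t_{6}) + r(t_7)].
Sum = -1.25.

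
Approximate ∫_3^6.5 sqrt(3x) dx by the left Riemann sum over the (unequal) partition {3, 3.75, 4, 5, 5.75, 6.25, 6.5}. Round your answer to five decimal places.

Subinterval widths: 0.75, 0.25, 1, 0.75, 0.5, 0.25.
Left endpoints: 3, 3.75, 4, 5, 5.75, 6.25.
f(3) ≈ 3.00000, f(3.75) ≈ 3.35410, f(4) ≈ 3.46410, f(5) ≈ 3.87298, f(5.75) ≈ 4.15331, f(6.25) ≈ 4.33013.
Sum = Σ Δx_i · f(x_i).
Sum ≈ 12.61655.

12.61655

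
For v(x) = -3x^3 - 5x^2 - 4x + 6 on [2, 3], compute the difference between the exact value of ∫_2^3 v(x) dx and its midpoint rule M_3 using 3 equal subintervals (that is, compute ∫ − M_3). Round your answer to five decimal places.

-0.25463

Exact integral: ∫_2^3 v(x) dx ≈ -84.4166667.
M_3 ≈ -84.1620370.
Error ≈ -84.4166667 − (-84.1620370) ≈ -0.25463.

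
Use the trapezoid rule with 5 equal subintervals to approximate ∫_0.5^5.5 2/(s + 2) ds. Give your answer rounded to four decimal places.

2.2205

Δs = (5.5 − 0.5)/5 = 1.
f(0.5) = 0.8, f(1.5) = 4/7, f(2.5) = 4/9, f(3.5) = 4/11, f(4.5) = 4/13, f(5.5) = 4/15.
T_5 = (Δs/2)·[f(s_0) + 2f(s_1) + ... + 2f(s_{4}) + f(s_5)].
Sum ≈ 2.2205.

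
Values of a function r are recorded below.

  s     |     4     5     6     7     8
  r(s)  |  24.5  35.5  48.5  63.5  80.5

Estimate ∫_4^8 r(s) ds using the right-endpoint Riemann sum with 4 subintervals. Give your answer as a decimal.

Δs = 1.
Sum = 1·[35.5 + 48.5 + 63.5 + 80.5] = 228.

228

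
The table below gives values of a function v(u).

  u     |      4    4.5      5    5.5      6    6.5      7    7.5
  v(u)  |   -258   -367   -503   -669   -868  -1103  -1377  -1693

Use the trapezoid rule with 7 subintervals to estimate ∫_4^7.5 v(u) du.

Δu = 0.5.
T_7 = (0.5/2)·[(-258) + 2·(-367) + 2·(-503) + 2·(-669) + 2·(-868) + 2·(-1103) + 2·(-1377) + (-1693)] = -2931.25.

-2931.25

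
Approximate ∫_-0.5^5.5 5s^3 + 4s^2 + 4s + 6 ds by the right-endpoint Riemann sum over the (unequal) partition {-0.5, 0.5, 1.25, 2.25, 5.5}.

3309.93359375

Subinterval widths: 1, 0.75, 1, 3.25.
Right endpoints: 0.5, 1.25, 2.25, 5.5.
f(0.5) = 9.625, f(1.25) = 27.015625, f(2.25) = 92.203125, f(5.5) = 980.875.
Sum = Σ Δs_i · f(s_i).
Sum = 3309.93359375.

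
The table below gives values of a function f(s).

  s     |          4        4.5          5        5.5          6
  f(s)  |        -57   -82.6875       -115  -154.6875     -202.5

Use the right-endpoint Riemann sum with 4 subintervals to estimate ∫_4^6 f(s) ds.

Δs = 0.5.
Sum = 0.5·[(-82.6875) + (-115) + (-154.6875) + (-202.5)] = -277.4375.

-277.4375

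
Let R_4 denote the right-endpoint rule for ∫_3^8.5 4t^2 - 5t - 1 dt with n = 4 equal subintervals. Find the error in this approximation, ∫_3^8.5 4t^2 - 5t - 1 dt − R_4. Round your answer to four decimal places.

Exact integral: ∫_3^8.5 f(t) dt ≈ 619.208333.
R_4 = 781.171875.
Error ≈ 619.208333 − 781.171875 ≈ -161.9635.

-161.9635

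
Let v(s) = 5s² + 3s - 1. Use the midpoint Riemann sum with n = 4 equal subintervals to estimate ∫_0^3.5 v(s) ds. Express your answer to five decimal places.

85.21680

Δs = (3.5 − 0)/4 = 0.875.
Midpoints: 0.4375, 1.3125, 2.1875, 3.0625.
v(0.4375) = 1.26953125, v(1.3125) = 11.55078125, v(2.1875) = 29.48828125, v(3.0625) = 55.08203125.
Sum = Δs · [v(0.4375) + v(1.3125) + v(2.1875) + v(3.0625)].
Sum ≈ 85.21680.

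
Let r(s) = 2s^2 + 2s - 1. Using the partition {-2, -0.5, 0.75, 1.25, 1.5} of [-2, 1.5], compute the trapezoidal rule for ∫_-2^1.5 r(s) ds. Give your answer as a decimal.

4.15625

Subinterval widths: 1.5, 1.25, 0.5, 0.25.
r(-2) = 3, r(-0.5) = -1.5, r(0.75) = 1.625, r(1.25) = 4.625, r(1.5) = 6.5.
On each subinterval the trapezoid contributes (Δs_i/2)·[r(s_{i-1}) + r(s_i)].
Sum = 4.15625.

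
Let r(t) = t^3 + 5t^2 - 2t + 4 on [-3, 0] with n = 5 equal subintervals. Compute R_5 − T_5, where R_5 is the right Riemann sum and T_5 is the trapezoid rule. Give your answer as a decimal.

-7.2

R_5 = 38.64.
T_5 = 45.84.
R_5 − T_5 = -7.2.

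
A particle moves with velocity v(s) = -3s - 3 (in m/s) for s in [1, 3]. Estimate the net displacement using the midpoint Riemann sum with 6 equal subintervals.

Δs = (3 − 1)/6 = 1/3.
Midpoints: 7/6, 1.5, 11/6, 13/6, 2.5, 17/6.
v(7/6) = -6.5, v(1.5) = -7.5, v(11/6) = -8.5, v(13/6) = -9.5, v(2.5) = -10.5, v(17/6) = -11.5.
Sum = Δs · [v(7/6) + v(1.5) + v(11/6) + ...].
Sum = -18.

-18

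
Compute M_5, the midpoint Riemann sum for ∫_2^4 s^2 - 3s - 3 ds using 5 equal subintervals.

Δs = (4 − 2)/5 = 0.4.
Midpoints: 2.2, 2.6, 3, 3.4, 3.8.
f(2.2) = -4.76, f(2.6) = -4.04, f(3) = -3, f(3.4) = -1.64, f(3.8) = 0.04.
Sum = Δs · [f(2.2) + f(2.6) + f(3) + f(3.4) + f(3.8)].
Sum = -5.36.

-5.36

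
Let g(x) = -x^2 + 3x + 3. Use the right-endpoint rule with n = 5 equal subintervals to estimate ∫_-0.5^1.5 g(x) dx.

8.58

Δx = (1.5 − (-0.5))/5 = 0.4.
Right endpoints: -0.1, 0.3, 0.7, 1.1, 1.5.
g(-0.1) = 2.69, g(0.3) = 3.81, g(0.7) = 4.61, g(1.1) = 5.09, g(1.5) = 5.25.
Sum = Δx · [g(-0.1) + g(0.3) + g(0.7) + g(1.1) + g(1.5)].
Sum = 8.58.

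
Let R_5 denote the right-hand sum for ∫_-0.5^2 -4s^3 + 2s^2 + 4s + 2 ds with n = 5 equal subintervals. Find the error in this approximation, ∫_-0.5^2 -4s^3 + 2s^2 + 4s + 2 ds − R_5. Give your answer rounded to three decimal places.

4.479

Exact integral: ∫_-0.5^2 f(s) ds ≈ 1.97917.
R_5 = -2.5.
Error ≈ 1.97917 − (-2.5) ≈ 4.479.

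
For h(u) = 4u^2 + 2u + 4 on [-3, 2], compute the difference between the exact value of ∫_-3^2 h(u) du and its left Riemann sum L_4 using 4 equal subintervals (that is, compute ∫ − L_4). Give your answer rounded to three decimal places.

-11.458

Exact integral: ∫_-3^2 h(u) du ≈ 61.66667.
L_4 = 73.125.
Error ≈ 61.66667 − 73.125 ≈ -11.458.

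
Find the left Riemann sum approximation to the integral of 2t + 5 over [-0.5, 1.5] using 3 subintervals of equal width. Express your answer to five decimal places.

10.66667

Δt = (1.5 − (-0.5))/3 = 2/3.
Left endpoints: -0.5, 1/6, 5/6.
f(-0.5) = 4, f(1/6) = 16/3, f(5/6) = 20/3.
Sum = Δt · [f(-0.5) + f(1/6) + f(5/6)].
Sum ≈ 10.66667.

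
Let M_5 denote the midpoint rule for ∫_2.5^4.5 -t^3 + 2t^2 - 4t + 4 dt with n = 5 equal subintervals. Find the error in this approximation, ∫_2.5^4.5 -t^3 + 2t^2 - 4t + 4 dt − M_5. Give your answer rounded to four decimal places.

Exact integral: ∫_2.5^4.5 f(t) dt ≈ -62.416667.
M_5 = -62.19.
Error ≈ -62.416667 − (-62.19) ≈ -0.2267.

-0.2267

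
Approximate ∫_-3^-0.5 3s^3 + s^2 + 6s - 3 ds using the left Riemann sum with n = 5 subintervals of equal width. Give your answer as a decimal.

Δs = (-0.5 − (-3))/5 = 0.5.
Left endpoints: -3, -2.5, -2, -1.5, -1.
f(-3) = -93, f(-2.5) = -58.625, f(-2) = -35, f(-1.5) = -19.875, f(-1) = -11.
Sum = Δs · [f(-3) + f(-2.5) + f(-2) + f(-1.5) + f(-1)].
Sum = -108.75.

-108.75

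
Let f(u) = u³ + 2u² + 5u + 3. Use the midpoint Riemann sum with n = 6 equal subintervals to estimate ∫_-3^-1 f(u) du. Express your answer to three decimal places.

-16.593

Δu = (-1 − (-3))/6 = 1/3.
Midpoints: -17/6, -2.5, -13/6, -11/6, -1.5, -7/6.
f(-17/6) = -3857/216, f(-2.5) = -12.625, f(-13/6) = -1861/216, f(-11/6) = -1211/216, f(-1.5) = -3.375, f(-7/6) = -367/216.
Sum = Δu · [f(-17/6) + f(-2.5) + f(-13/6) + ...].
Sum ≈ -16.593.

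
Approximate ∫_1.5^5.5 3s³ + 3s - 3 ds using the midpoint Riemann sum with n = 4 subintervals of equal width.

Δs = (5.5 − 1.5)/4 = 1.
Midpoints: 2, 3, 4, 5.
f(2) = 27, f(3) = 87, f(4) = 201, f(5) = 387.
Sum = Δs · [f(2) + f(3) + f(4) + f(5)].
Sum = 702.

702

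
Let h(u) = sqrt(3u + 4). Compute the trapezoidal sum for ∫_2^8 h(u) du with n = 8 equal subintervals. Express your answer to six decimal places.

Δu = (8 − 2)/8 = 0.75.
h(2) ≈ 3.162278, h(2.75) ≈ 3.500000, h(3.5) ≈ 3.807887, h(4.25) ≈ 4.092676, h(5) ≈ 4.358899, h(5.75) ≈ 4.609772, h(6.5) ≈ 4.847680, h(7.25) ≈ 5.074446, h(8) ≈ 5.291503.
T_8 = (Δu/2)·[h(u_0) + 2h(u_1) + ... + 2h(u_{7}) + h(u_8)].
Sum ≈ 25.888687.

25.888687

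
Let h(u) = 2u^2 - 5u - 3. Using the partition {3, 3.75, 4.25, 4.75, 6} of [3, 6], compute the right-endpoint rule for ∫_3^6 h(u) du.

68.65625

Subinterval widths: 0.75, 0.5, 0.5, 1.25.
Right endpoints: 3.75, 4.25, 4.75, 6.
h(3.75) = 6.375, h(4.25) = 11.875, h(4.75) = 18.375, h(6) = 39.
Sum = Σ Δu_i · h(u_i).
Sum = 68.65625.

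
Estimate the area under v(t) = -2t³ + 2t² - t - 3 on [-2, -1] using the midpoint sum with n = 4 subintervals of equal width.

10.609375

Δt = (-1 − (-2))/4 = 0.25.
Midpoints: -1.875, -1.625, -1.375, -1.125.
v(-1.875) = 19.08984375, v(-1.625) = 12.48828125, v(-1.375) = 7.35546875, v(-1.125) = 3.50390625.
Sum = Δt · [v(-1.875) + v(-1.625) + v(-1.375) + v(-1.125)].
Sum = 10.609375.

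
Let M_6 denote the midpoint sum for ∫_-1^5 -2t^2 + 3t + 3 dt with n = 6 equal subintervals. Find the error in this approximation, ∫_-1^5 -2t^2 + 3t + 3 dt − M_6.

-1

Exact integral: ∫_-1^5 f(t) dt = -30.
M_6 = -29.
Error = -30 − (-29) = -1.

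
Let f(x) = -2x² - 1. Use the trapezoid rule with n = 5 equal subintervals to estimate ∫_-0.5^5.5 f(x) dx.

-119.88

Δx = (5.5 − (-0.5))/5 = 1.2.
f(-0.5) = -1.5, f(0.7) = -1.98, f(1.9) = -8.22, f(3.1) = -20.22, f(4.3) = -37.98, f(5.5) = -61.5.
T_5 = (Δx/2)·[f(x_0) + 2f(x_1) + ... + 2f(x_{4}) + f(x_5)].
Sum = -119.88.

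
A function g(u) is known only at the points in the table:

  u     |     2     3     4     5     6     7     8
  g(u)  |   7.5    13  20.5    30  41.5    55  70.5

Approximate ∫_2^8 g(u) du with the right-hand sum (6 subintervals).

230.5

Δu = 1.
Sum = 1·[13 + 20.5 + 30 + 41.5 + 55 + 70.5] = 230.5.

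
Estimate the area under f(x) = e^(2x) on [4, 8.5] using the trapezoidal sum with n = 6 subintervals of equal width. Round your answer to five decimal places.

Δx = (8.5 − 4)/6 = 0.75.
f(4) ≈ 2980.95799, f(4.75) ≈ 13359.72683, f(5.5) ≈ 59874.14172, f(6.25) ≈ 268337.28652, f(7) ≈ 1202604.28416, f(7.75) ≈ 5389698.47628, f(8.5) ≈ 24154952.75358.
T_6 = (Δx/2)·[f(x_0) + 2f(x_1) + ... + 2f(x_{5}) + f(x_6)].
Sum ≈ 14259630.57847.

14259630.57847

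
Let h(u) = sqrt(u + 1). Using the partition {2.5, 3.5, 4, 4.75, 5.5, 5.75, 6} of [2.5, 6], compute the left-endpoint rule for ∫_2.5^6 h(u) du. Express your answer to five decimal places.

Subinterval widths: 1, 0.5, 0.75, 0.75, 0.25, 0.25.
Left endpoints: 2.5, 3.5, 4, 4.75, 5.5, 5.75.
h(2.5) ≈ 1.87083, h(3.5) ≈ 2.12132, h(4) ≈ 2.23607, h(4.75) ≈ 2.39792, h(5.5) ≈ 2.54951, h(5.75) ≈ 2.59808.
Sum = Σ Δu_i · h(u_i).
Sum ≈ 7.69387.

7.69387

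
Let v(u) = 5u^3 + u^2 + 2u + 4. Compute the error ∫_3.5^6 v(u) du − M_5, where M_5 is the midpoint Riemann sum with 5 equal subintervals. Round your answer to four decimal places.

Exact integral: ∫_3.5^6 v(u) du ≈ 1523.880208.
M_5 = 1520.1171875.
Error ≈ 1523.880208 − 1520.1171875 ≈ 3.7630.

3.7630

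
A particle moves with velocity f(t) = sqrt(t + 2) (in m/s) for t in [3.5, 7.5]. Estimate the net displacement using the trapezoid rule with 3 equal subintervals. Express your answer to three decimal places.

Δt = (7.5 − 3.5)/3 = 4/3.
f(3.5) ≈ 2.345, f(29/6) ≈ 2.614, f(37/6) ≈ 2.858, f(7.5) ≈ 3.082.
T_3 = (Δt/2)·[f(t_0) + 2f(t_1) + 2f(t_2) + f(t_3)].
Sum ≈ 10.914.

10.914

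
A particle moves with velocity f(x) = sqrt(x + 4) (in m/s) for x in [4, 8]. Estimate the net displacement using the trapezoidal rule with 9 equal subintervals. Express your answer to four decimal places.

Δx = (8 − 4)/9 = 4/9.
f(4) ≈ 2.8284, f(40/9) ≈ 2.9059, f(44/9) ≈ 2.9814, f(16/3) ≈ 3.0551, f(52/9) ≈ 3.1269, f(56/9) ≈ 3.1972, f(20/3) ≈ 3.2660, f(64/9) ≈ 3.3333, f(68/9) ≈ 3.3993, f(8) ≈ 3.4641.
T_9 = (Δx/2)·[f(x_0) + 2f(x_1) + ... + 2f(x_{8}) + f(x_9)].
Sum ≈ 12.6273.

12.6273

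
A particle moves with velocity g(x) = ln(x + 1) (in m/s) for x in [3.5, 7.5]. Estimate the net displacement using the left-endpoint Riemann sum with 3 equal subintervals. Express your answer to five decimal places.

6.98281

Δx = (7.5 − 3.5)/3 = 4/3.
Left endpoints: 3.5, 29/6, 37/6.
g(3.5) ≈ 1.50408, g(29/6) ≈ 1.76359, g(37/6) ≈ 1.96944.
Sum = Δx · [g(3.5) + g(29/6) + g(37/6)].
Sum ≈ 6.98281.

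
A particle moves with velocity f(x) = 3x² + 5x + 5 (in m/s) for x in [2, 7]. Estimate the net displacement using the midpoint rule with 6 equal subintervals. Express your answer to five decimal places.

Δx = (7 − 2)/6 = 5/6.
Midpoints: 29/12, 3.25, 49/12, 59/12, 5.75, 79/12.
f(29/12) = 1661/48, f(3.25) = 52.9375, f(49/12) = 75.4375, f(59/12) = 4901/48, f(5.75) = 132.9375, f(79/12) = 167.9375.
Sum = Δx · [f(29/12) + f(3.25) + f(49/12) + ...].
Sum ≈ 471.63194.

471.63194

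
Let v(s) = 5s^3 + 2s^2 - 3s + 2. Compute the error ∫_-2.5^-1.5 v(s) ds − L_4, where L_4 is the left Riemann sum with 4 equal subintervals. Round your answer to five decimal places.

Exact integral: ∫_-2.5^-1.5 v(s) ds ≈ -26.3333333.
L_4 = -32.90625.
Error ≈ -26.3333333 − (-32.90625) ≈ 6.57292.

6.57292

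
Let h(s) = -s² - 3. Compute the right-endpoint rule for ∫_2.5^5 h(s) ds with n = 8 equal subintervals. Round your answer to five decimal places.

-46.92871

Δs = (5 − 2.5)/8 = 0.3125.
Right endpoints: 2.8125, 3.125, 3.4375, 3.75, 4.0625, 4.375, 4.6875, 5.
h(2.8125) = -10.91015625, h(3.125) = -12.765625, h(3.4375) = -14.81640625, h(3.75) = -17.0625, h(4.0625) = -19.50390625, h(4.375) = -22.140625, h(4.6875) = -24.97265625, h(5) = -28.
Sum = Δs · [h(2.8125) + h(3.125) + h(3.4375) + ...].
Sum ≈ -46.92871.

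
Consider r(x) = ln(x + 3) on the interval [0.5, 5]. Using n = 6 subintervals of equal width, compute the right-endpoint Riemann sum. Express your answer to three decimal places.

8.053

Δx = (5 − 0.5)/6 = 0.75.
Right endpoints: 1.25, 2, 2.75, 3.5, 4.25, 5.
r(1.25) ≈ 1.447, r(2) ≈ 1.609, r(2.75) ≈ 1.749, r(3.5) ≈ 1.872, r(4.25) ≈ 1.981, r(5) ≈ 2.079.
Sum = Δx · [r(1.25) + r(2) + r(2.75) + ...].
Sum ≈ 8.053.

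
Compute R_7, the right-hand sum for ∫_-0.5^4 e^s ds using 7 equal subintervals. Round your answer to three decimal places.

73.193

Δs = (4 − (-0.5))/7 = 9/14.
Right endpoints: 1/7, 11/14, 10/7, 29/14, 19/7, 47/14, 4.
f(1/7) ≈ 1.154, f(11/14) ≈ 2.194, f(10/7) ≈ 4.173, f(29/14) ≈ 7.936, f(19/7) ≈ 15.094, f(47/14) ≈ 28.707, f(4) ≈ 54.598.
Sum = Δs · [f(1/7) + f(11/14) + f(10/7) + ...].
Sum ≈ 73.193.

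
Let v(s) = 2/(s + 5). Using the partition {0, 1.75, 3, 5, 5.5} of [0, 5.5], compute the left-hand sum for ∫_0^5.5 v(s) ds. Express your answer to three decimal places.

Subinterval widths: 1.75, 1.25, 2, 0.5.
Left endpoints: 0, 1.75, 3, 5.
v(0) = 0.4, v(1.75) = 8/27, v(3) = 0.25, v(5) = 0.2.
Sum = Σ Δs_i · v(s_i).
Sum ≈ 1.670.

1.670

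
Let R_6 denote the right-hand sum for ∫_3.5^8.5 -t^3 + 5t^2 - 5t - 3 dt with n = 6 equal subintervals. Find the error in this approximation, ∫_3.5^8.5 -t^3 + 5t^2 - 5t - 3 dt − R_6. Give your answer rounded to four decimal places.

130.9606

Exact integral: ∫_3.5^8.5 f(t) dt ≈ -480.416667.
R_6 ≈ -611.377315.
Error ≈ -480.416667 − (-611.377315) ≈ 130.9606.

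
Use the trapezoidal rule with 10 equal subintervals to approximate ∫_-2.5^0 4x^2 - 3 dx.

Δx = (0 − (-2.5))/10 = 0.25.
f(-2.5) = 22, f(-2.25) = 17.25, f(-2) = 13, f(-1.75) = 9.25, f(-1.5) = 6, f(-1.25) = 3.25, f(-1) = 1, f(-0.75) = -0.75, f(-0.5) = -2, f(-0.25) = -2.75, f(0) = -3.
T_10 = (Δx/2)·[f(x_0) + 2f(x_1) + ... + 2f(x_{9}) + f(x_10)].
Sum = 13.4375.

13.4375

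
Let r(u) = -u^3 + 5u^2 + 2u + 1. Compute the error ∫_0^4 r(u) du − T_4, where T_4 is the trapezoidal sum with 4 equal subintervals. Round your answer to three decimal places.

Exact integral: ∫_0^4 r(u) du ≈ 62.66667.
T_4 = 62.
Error ≈ 62.66667 − 62 ≈ 0.667.

0.667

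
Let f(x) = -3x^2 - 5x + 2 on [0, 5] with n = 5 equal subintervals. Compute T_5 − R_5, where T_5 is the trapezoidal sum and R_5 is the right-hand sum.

50

T_5 = -180.
R_5 = -230.
T_5 − R_5 = 50.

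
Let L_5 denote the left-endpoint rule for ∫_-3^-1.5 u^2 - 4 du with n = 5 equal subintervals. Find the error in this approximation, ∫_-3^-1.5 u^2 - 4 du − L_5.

Exact integral: ∫_-3^-1.5 f(u) du = 1.875.
L_5 = 2.91.
Error = 1.875 − 2.91 = -1.035.

-1.035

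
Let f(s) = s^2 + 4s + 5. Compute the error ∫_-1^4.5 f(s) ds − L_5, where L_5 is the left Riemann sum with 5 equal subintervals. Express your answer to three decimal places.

21.578

Exact integral: ∫_-1^4.5 f(s) ds ≈ 96.70833.
L_5 = 75.13.
Error ≈ 96.70833 − 75.13 ≈ 21.578.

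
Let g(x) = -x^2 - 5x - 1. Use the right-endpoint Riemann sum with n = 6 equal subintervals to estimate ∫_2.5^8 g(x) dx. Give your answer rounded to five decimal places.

Δx = (8 − 2.5)/6 = 11/12.
Right endpoints: 41/12, 13/3, 5.25, 37/6, 85/12, 8.
g(41/12) = -4285/144, g(13/3) = -373/9, g(5.25) = -54.8125, g(37/6) = -2515/36, g(85/12) = -12469/144, g(8) = -105.
Sum = Δx · [g(41/12) + g(13/3) + g(5.25) + ...].
Sum ≈ -355.17650.

-355.17650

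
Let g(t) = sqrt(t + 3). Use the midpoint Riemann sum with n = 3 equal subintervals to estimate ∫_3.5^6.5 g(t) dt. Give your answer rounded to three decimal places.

Δt = (6.5 − 3.5)/3 = 1.
Midpoints: 4, 5, 6.
g(4) ≈ 2.646, g(5) ≈ 2.828, g(6) ≈ 3.000.
Sum = Δt · [g(4) + g(5) + g(6)].
Sum ≈ 8.474.

8.474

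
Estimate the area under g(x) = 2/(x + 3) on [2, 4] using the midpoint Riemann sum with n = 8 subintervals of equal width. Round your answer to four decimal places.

Δx = (4 − 2)/8 = 0.25.
Midpoints: 2.125, 2.375, 2.625, 2.875, 3.125, 3.375, 3.625, 3.875.
g(2.125) = 16/41, g(2.375) = 16/43, g(2.625) = 16/45, g(2.875) = 16/47, g(3.125) = 16/49, g(3.375) = 16/51, g(3.625) = 16/53, g(3.875) = 16/55.
Sum = Δx · [g(2.125) + g(2.375) + g(2.625) + ...].
Sum ≈ 0.6728.

0.6728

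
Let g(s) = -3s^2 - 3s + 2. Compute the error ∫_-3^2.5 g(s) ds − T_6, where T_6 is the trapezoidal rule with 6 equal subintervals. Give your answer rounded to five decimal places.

2.31076

Exact integral: ∫_-3^2.5 g(s) ds = -27.5.
T_6 ≈ -29.8107639.
Error ≈ -27.5 − (-29.8107639) ≈ 2.31076.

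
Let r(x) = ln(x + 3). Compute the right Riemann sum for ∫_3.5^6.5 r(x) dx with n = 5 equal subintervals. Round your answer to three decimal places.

6.333

Δx = (6.5 − 3.5)/5 = 0.6.
Right endpoints: 4.1, 4.7, 5.3, 5.9, 6.5.
r(4.1) ≈ 1.960, r(4.7) ≈ 2.041, r(5.3) ≈ 2.116, r(5.9) ≈ 2.186, r(6.5) ≈ 2.251.
Sum = Δx · [r(4.1) + r(4.7) + r(5.3) + r(5.9) + r(6.5)].
Sum ≈ 6.333.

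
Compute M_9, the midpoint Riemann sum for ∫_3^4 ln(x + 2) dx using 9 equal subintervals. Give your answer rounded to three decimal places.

1.703

Δx = (4 − 3)/9 = 1/9.
Midpoints: 55/18, 19/6, 59/18, 61/18, 3.5, 65/18, 67/18, 23/6, 71/18.
f(55/18) ≈ 1.620, f(19/6) ≈ 1.642, f(59/18) ≈ 1.664, f(61/18) ≈ 1.684, f(3.5) ≈ 1.705, f(65/18) ≈ 1.725, f(67/18) ≈ 1.744, f(23/6) ≈ 1.764, f(71/18) ≈ 1.782.
Sum = Δx · [f(55/18) + f(19/6) + f(59/18) + ...].
Sum ≈ 1.703.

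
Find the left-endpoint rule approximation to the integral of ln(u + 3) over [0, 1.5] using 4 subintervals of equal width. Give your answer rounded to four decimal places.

Δu = (1.5 − 0)/4 = 0.375.
Left endpoints: 0, 0.375, 0.75, 1.125.
f(0) ≈ 1.0986, f(0.375) ≈ 1.2164, f(0.75) ≈ 1.3218, f(1.125) ≈ 1.4171.
Sum = Δu · [f(0) + f(0.375) + f(0.75) + f(1.125)].
Sum ≈ 1.8952.

1.8952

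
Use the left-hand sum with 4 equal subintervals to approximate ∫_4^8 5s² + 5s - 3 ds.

Δs = (8 − 4)/4 = 1.
Left endpoints: 4, 5, 6, 7.
f(4) = 97, f(5) = 147, f(6) = 207, f(7) = 277.
Sum = Δs · [f(4) + f(5) + f(6) + f(7)].
Sum = 728.

728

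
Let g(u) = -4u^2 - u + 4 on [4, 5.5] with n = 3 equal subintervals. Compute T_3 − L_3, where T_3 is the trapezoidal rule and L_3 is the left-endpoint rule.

T_3 = -137.875.
L_3 = -123.25.
T_3 − L_3 = -14.625.

-14.625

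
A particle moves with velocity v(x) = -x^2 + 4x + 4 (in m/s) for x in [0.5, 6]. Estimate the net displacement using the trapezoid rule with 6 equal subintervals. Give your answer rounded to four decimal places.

20.7714

Δx = (6 − 0.5)/6 = 11/12.
v(0.5) = 5.75, v(17/12) = 1103/144, v(7/3) = 71/9, v(3.25) = 6.4375, v(25/6) = 119/36, v(61/12) = -217/144, v(6) = -8.
T_6 = (Δx/2)·[v(x_0) + 2v(x_1) + ... + 2v(x_{5}) + v(x_6)].
Sum ≈ 20.7714.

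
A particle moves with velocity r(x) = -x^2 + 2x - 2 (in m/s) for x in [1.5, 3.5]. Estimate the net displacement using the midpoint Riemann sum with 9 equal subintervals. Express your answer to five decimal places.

Δx = (3.5 − 1.5)/9 = 2/9.
Midpoints: 29/18, 11/6, 37/18, 41/18, 2.5, 49/18, 53/18, 19/6, 61/18.
r(29/18) = -445/324, r(11/6) = -61/36, r(37/18) = -685/324, r(41/18) = -853/324, r(2.5) = -3.25, r(49/18) = -1285/324, r(53/18) = -1549/324, r(19/6) = -205/36, r(61/18) = -2173/324.
Sum = Δx · [r(29/18) + r(11/6) + r(37/18) + ...].
Sum ≈ -7.15844.

-7.15844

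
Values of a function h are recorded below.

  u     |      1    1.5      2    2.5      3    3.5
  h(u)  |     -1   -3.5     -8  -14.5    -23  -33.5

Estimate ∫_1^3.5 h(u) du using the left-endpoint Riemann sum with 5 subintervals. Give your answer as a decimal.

-25

Δu = 0.5.
Sum = 0.5·[(-1) + (-3.5) + (-8) + (-14.5) + (-23)] = -25.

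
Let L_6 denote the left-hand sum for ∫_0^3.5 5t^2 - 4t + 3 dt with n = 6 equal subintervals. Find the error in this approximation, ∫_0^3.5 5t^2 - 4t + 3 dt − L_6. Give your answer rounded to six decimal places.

12.788773

Exact integral: ∫_0^3.5 f(t) dt ≈ 57.45833333.
L_6 ≈ 44.66956019.
Error ≈ 57.45833333 − 44.66956019 ≈ 12.788773.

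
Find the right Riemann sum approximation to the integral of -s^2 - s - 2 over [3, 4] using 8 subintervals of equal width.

-18.3359375

Δs = (4 − 3)/8 = 0.125.
Right endpoints: 3.125, 3.25, 3.375, 3.5, 3.625, 3.75, 3.875, 4.
f(3.125) = -14.890625, f(3.25) = -15.8125, f(3.375) = -16.765625, f(3.5) = -17.75, f(3.625) = -18.765625, f(3.75) = -19.8125, f(3.875) = -20.890625, f(4) = -22.
Sum = Δs · [f(3.125) + f(3.25) + f(3.375) + ...].
Sum = -18.3359375.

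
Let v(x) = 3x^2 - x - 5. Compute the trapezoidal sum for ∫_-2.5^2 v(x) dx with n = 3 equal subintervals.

Δx = (2 − (-2.5))/3 = 1.5.
v(-2.5) = 16.25, v(-1) = -1, v(0.5) = -4.75, v(2) = 5.
T_3 = (Δx/2)·[v(x_0) + 2v(x_1) + 2v(x_2) + v(x_3)].
Sum = 7.3125.

7.3125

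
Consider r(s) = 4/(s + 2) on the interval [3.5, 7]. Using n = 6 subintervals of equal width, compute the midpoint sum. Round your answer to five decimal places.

Δs = (7 − 3.5)/6 = 7/12.
Midpoints: 91/24, 4.375, 119/24, 133/24, 6.125, 161/24.
r(91/24) = 96/139, r(4.375) = 32/51, r(119/24) = 96/167, r(133/24) = 96/181, r(6.125) = 32/65, r(161/24) = 96/209.
Sum = Δs · [r(91/24) + r(4.375) + r(119/24) + ...].
Sum ≈ 1.96873.

1.96873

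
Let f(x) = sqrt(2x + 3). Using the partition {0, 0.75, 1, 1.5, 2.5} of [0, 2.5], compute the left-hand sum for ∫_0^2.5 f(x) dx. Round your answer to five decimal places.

Subinterval widths: 0.75, 0.25, 0.5, 1.
Left endpoints: 0, 0.75, 1, 1.5.
f(0) ≈ 1.73205, f(0.75) ≈ 2.12132, f(1) ≈ 2.23607, f(1.5) ≈ 2.44949.
Sum = Σ Δx_i · f(x_i).
Sum ≈ 5.39689.

5.39689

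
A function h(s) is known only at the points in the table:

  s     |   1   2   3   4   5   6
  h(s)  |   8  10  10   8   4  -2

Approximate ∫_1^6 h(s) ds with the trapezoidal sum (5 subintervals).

Δs = 1.
T_5 = (1/2)·[8 + 2·10 + 2·10 + 2·8 + 2·4 + (-2)] = 35.

35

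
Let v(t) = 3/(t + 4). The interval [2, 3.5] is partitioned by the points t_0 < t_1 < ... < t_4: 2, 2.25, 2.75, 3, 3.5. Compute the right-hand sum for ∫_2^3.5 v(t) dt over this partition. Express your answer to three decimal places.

0.649

Subinterval widths: 0.25, 0.5, 0.25, 0.5.
Right endpoints: 2.25, 2.75, 3, 3.5.
v(2.25) = 0.48, v(2.75) = 4/9, v(3) = 3/7, v(3.5) = 0.4.
Sum = Σ Δt_i · v(t_i).
Sum ≈ 0.649.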